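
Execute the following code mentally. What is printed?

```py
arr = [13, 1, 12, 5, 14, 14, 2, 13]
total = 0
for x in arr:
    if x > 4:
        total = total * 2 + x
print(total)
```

745

x=13: >4, total = 0*2+13 = 13
x=1: not >4
x=12: >4, total = 13*2+12 = 38
x=5: >4, total = 38*2+5 = 81
x=14: >4, total = 81*2+14 = 176
x=14: >4, total = 176*2+14 = 366
x=2: not >4
x=13: >4, total = 366*2+13 = 745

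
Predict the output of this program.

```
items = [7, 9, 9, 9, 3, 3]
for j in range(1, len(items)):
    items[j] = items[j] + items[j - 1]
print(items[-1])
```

j=1: items[1] = 9+7 = 16 → [7, 16, 9, 9, 3, 3]
j=2: items[2] = 9+16 = 25 → [7, 16, 25, 9, 3, 3]
j=3: items[3] = 9+25 = 34 → [7, 16, 25, 34, 3, 3]
j=4: items[4] = 3+34 = 37 → [7, 16, 25, 34, 37, 3]
j=5: items[5] = 3+37 = 40 → [7, 16, 25, 34, 37, 40]

40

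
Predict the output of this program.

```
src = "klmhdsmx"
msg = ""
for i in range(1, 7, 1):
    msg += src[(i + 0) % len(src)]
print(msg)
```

lmhdsm

i=1: add src[1]='l' → 'l'
i=2: add src[2]='m' → 'lm'
i=3: add src[3]='h' → 'lmh'
i=4: add src[4]='d' → 'lmhd'
i=5: add src[5]='s' → 'lmhds'
i=6: add src[6]='m' → 'lmhdsm'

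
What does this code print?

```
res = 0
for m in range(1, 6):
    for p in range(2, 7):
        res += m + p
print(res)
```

m=1,p=2: res = 0+3 = 3
m=1,p=3: res = 3+4 = 7
m=1,p=4: res = 7+5 = 12
m=1,p=5: res = 12+6 = 18
m=1,p=6: res = 18+7 = 25
m=2,p=2: res = 25+4 = 29
m=2,p=3: res = 29+5 = 34
m=2,p=4: res = 34+6 = 40
m=2,p=5: res = 40+7 = 47
m=2,p=6: res = 47+8 = 55
m=3,p=2: res = 55+5 = 60
m=3,p=3: res = 60+6 = 66
m=3,p=4: res = 66+7 = 73
m=3,p=5: res = 73+8 = 81
m=3,p=6: res = 81+9 = 90
m=4,p=2: res = 90+6 = 96
m=4,p=3: res = 96+7 = 103
m=4,p=4: res = 103+8 = 111
m=4,p=5: res = 111+9 = 120
m=4,p=6: res = 120+10 = 130
m=5,p=2: res = 130+7 = 137
m=5,p=3: res = 137+8 = 145
m=5,p=4: res = 145+9 = 154
m=5,p=5: res = 154+10 = 164
m=5,p=6: res = 164+11 = 175

175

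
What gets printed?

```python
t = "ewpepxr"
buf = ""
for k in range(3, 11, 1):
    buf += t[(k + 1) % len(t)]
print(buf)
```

k=3: add t[4]='p' → 'p'
k=4: add t[5]='x' → 'px'
k=5: add t[6]='r' → 'pxr'
k=6: add t[0]='e' → 'pxre'
k=7: add t[1]='w' → 'pxrew'
k=8: add t[2]='p' → 'pxrewp'
k=9: add t[3]='e' → 'pxrewpe'
k=10: add t[4]='p' → 'pxrewpep'

pxrewpep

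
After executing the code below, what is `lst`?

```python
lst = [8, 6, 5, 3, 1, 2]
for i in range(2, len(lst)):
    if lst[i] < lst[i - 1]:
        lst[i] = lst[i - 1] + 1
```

i=2: 5<6, lst[2] = 6+1 = 7 → [8, 6, 7, 3, 1, 2]
i=3: 3<7, lst[3] = 7+1 = 8 → [8, 6, 7, 8, 1, 2]
i=4: 1<8, lst[4] = 8+1 = 9 → [8, 6, 7, 8, 9, 2]
i=5: 2<9, lst[5] = 9+1 = 10 → [8, 6, 7, 8, 9, 10]

[8, 6, 7, 8, 9, 10]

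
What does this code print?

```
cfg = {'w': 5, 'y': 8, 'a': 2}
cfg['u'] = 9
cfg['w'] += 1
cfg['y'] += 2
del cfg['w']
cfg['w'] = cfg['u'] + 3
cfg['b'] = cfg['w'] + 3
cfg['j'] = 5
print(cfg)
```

cfg['u'] = 9 → {'w': 5, 'y': 8, 'a': 2, 'u': 9}
cfg['w'] = 5+1 = 6 → {'w': 6, 'y': 8, 'a': 2, 'u': 9}
cfg['y'] = 8+2 = 10 → {'w': 6, 'y': 10, 'a': 2, 'u': 9}
del 'w' → {'y': 10, 'a': 2, 'u': 9}
cfg['w'] = cfg['u']+3 = 12 → {'y': 10, 'a': 2, 'u': 9, 'w': 12}
cfg['b'] = cfg['w']+3 = 15 → {'y': 10, 'a': 2, 'u': 9, 'w': 12, 'b': 15}
cfg['j'] = 5 → {'y': 10, 'a': 2, 'u': 9, 'w': 12, 'b': 15, 'j': 5}

{'y': 10, 'a': 2, 'u': 9, 'w': 12, 'b': 15, 'j': 5}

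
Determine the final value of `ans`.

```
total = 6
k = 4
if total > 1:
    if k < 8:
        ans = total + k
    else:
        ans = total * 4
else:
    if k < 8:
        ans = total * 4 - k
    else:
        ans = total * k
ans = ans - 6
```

total=6, k=4
total > 1 is True; k < 8 is True
→ ans = total + k = 10
ans = 10-6 = 4

4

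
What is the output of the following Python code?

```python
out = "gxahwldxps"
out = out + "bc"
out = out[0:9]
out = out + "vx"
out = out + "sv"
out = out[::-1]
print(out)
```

vsxvpxdlwhaxg

+ 'bc' → 'gxahwldxpsbc'
slice [0:9] → 'gxahwldxp'
+ 'vx' → 'gxahwldxpvx'
+ 'sv' → 'gxahwldxpvxsv'
reverse → 'vsxvpxdlwhaxg'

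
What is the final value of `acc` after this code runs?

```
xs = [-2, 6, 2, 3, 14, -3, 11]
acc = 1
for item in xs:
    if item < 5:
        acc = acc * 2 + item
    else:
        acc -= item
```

-76

item=-2: <5, acc = 1*2+(-2) = 0
item=6: not <5, acc = 0-6 = -6
item=2: <5, acc = (-6)*2+2 = -10
item=3: <5, acc = (-10)*2+3 = -17
item=14: not <5, acc = (-17)-14 = -31
item=-3: <5, acc = (-31)*2+(-3) = -65
item=11: not <5, acc = (-65)-11 = -76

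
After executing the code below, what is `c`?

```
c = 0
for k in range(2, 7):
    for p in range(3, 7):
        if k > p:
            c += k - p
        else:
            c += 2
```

38

k=2,p=3: not 2>3, c = 0+2 = 2
k=2,p=4: not 2>4, c = 2+2 = 4
k=2,p=5: not 2>5, c = 4+2 = 6
k=2,p=6: not 2>6, c = 6+2 = 8
k=3,p=3: not 3>3, c = 8+2 = 10
k=3,p=4: not 3>4, c = 10+2 = 12
k=3,p=5: not 3>5, c = 12+2 = 14
k=3,p=6: not 3>6, c = 14+2 = 16
k=4,p=3: 4>3, c = 16+1 = 17
k=4,p=4: not 4>4, c = 17+2 = 19
k=4,p=5: not 4>5, c = 19+2 = 21
k=4,p=6: not 4>6, c = 21+2 = 23
k=5,p=3: 5>3, c = 23+2 = 25
k=5,p=4: 5>4, c = 25+1 = 26
k=5,p=5: not 5>5, c = 26+2 = 28
k=5,p=6: not 5>6, c = 28+2 = 30
k=6,p=3: 6>3, c = 30+3 = 33
k=6,p=4: 6>4, c = 33+2 = 35
k=6,p=5: 6>5, c = 35+1 = 36
k=6,p=6: not 6>6, c = 36+2 = 38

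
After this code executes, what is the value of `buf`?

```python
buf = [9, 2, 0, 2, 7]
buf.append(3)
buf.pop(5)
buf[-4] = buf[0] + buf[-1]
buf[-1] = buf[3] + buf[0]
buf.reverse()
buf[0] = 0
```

[0, 2, 0, 16, 9]

append 3 → [9, 2, 0, 2, 7, 3]
pop(5) removes 3 → [9, 2, 0, 2, 7]
buf[-4] = buf[0]+buf[-1] = 9+7 = 16 → [9, 16, 0, 2, 7]
buf[-1] = buf[3]+buf[0] = 2+9 = 11 → [9, 16, 0, 2, 11]
reverse → [11, 2, 0, 16, 9]
buf[0] = 0 → [0, 2, 0, 16, 9]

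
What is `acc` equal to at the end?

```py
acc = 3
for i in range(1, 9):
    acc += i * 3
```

111

i=1: acc = 3+1*3 = 6
i=2: acc = 6+2*3 = 12
i=3: acc = 12+3*3 = 21
i=4: acc = 21+4*3 = 33
i=5: acc = 33+5*3 = 48
i=6: acc = 48+6*3 = 66
i=7: acc = 66+7*3 = 87
i=8: acc = 87+8*3 = 111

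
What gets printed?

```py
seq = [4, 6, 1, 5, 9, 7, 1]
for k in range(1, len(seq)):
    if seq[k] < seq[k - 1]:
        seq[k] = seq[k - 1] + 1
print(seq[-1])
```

11

k=1: 6>=4, unchanged → [4, 6, 1, 5, 9, 7, 1]
k=2: 1<6, seq[2] = 6+1 = 7 → [4, 6, 7, 5, 9, 7, 1]
k=3: 5<7, seq[3] = 7+1 = 8 → [4, 6, 7, 8, 9, 7, 1]
k=4: 9>=8, unchanged → [4, 6, 7, 8, 9, 7, 1]
k=5: 7<9, seq[5] = 9+1 = 10 → [4, 6, 7, 8, 9, 10, 1]
k=6: 1<10, seq[6] = 10+1 = 11 → [4, 6, 7, 8, 9, 10, 11]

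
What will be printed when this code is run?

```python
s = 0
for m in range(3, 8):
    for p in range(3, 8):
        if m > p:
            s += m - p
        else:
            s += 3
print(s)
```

m=3,p=3: not 3>3, s = 0+3 = 3
m=3,p=4: not 3>4, s = 3+3 = 6
m=3,p=5: not 3>5, s = 6+3 = 9
m=3,p=6: not 3>6, s = 9+3 = 12
m=3,p=7: not 3>7, s = 12+3 = 15
m=4,p=3: 4>3, s = 15+1 = 16
m=4,p=4: not 4>4, s = 16+3 = 19
m=4,p=5: not 4>5, s = 19+3 = 22
m=4,p=6: not 4>6, s = 22+3 = 25
m=4,p=7: not 4>7, s = 25+3 = 28
m=5,p=3: 5>3, s = 28+2 = 30
m=5,p=4: 5>4, s = 30+1 = 31
m=5,p=5: not 5>5, s = 31+3 = 34
m=5,p=6: not 5>6, s = 34+3 = 37
m=5,p=7: not 5>7, s = 37+3 = 40
m=6,p=3: 6>3, s = 40+3 = 43
m=6,p=4: 6>4, s = 43+2 = 45
m=6,p=5: 6>5, s = 45+1 = 46
m=6,p=6: not 6>6, s = 46+3 = 49
m=6,p=7: not 6>7, s = 49+3 = 52
m=7,p=3: 7>3, s = 52+4 = 56
m=7,p=4: 7>4, s = 56+3 = 59
m=7,p=5: 7>5, s = 59+2 = 61
m=7,p=6: 7>6, s = 61+1 = 62
m=7,p=7: not 7>7, s = 62+3 = 65

65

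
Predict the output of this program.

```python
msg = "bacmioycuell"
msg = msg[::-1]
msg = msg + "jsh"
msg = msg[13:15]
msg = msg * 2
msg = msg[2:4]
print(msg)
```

sh

reverse → 'lleucyoimcab'
+ 'jsh' → 'lleucyoimcabjsh'
slice [13:15] → 'sh'
repeat ×2 → 'shsh'
slice [2:4] → 'sh'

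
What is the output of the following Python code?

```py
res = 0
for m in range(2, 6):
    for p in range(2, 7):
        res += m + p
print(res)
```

150

m=2,p=2: res = 0+4 = 4
m=2,p=3: res = 4+5 = 9
m=2,p=4: res = 9+6 = 15
m=2,p=5: res = 15+7 = 22
m=2,p=6: res = 22+8 = 30
m=3,p=2: res = 30+5 = 35
m=3,p=3: res = 35+6 = 41
m=3,p=4: res = 41+7 = 48
m=3,p=5: res = 48+8 = 56
m=3,p=6: res = 56+9 = 65
m=4,p=2: res = 65+6 = 71
m=4,p=3: res = 71+7 = 78
m=4,p=4: res = 78+8 = 86
m=4,p=5: res = 86+9 = 95
m=4,p=6: res = 95+10 = 105
m=5,p=2: res = 105+7 = 112
m=5,p=3: res = 112+8 = 120
m=5,p=4: res = 120+9 = 129
m=5,p=5: res = 129+10 = 139
m=5,p=6: res = 139+11 = 150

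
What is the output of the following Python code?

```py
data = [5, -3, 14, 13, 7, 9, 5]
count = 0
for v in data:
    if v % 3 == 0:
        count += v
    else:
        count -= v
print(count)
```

-38

v=5: not %3==0, count = 0-5 = -5
v=-3: %3==0, count = (-5)+(-3) = -8
v=14: not %3==0, count = (-8)-14 = -22
v=13: not %3==0, count = (-22)-13 = -35
v=7: not %3==0, count = (-35)-7 = -42
v=9: %3==0, count = (-42)+9 = -33
v=5: not %3==0, count = (-33)-5 = -38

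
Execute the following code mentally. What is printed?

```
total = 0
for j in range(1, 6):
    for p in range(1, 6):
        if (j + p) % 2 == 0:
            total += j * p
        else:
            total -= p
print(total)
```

j=1,p=1: even sum, total = 0+1 = 1
j=1,p=2: odd sum, total = 1-2 = -1
j=1,p=3: even sum, total = (-1)+3 = 2
j=1,p=4: odd sum, total = 2-4 = -2
j=1,p=5: even sum, total = (-2)+5 = 3
j=2,p=1: odd sum, total = 3-1 = 2
j=2,p=2: even sum, total = 2+4 = 6
j=2,p=3: odd sum, total = 6-3 = 3
j=2,p=4: even sum, total = 3+8 = 11
j=2,p=5: odd sum, total = 11-5 = 6
j=3,p=1: even sum, total = 6+3 = 9
j=3,p=2: odd sum, total = 9-2 = 7
j=3,p=3: even sum, total = 7+9 = 16
j=3,p=4: odd sum, total = 16-4 = 12
j=3,p=5: even sum, total = 12+15 = 27
j=4,p=1: odd sum, total = 27-1 = 26
j=4,p=2: even sum, total = 26+8 = 34
j=4,p=3: odd sum, total = 34-3 = 31
j=4,p=4: even sum, total = 31+16 = 47
j=4,p=5: odd sum, total = 47-5 = 42
j=5,p=1: even sum, total = 42+5 = 47
j=5,p=2: odd sum, total = 47-2 = 45
j=5,p=3: even sum, total = 45+15 = 60
j=5,p=4: odd sum, total = 60-4 = 56
j=5,p=5: even sum, total = 56+25 = 81

81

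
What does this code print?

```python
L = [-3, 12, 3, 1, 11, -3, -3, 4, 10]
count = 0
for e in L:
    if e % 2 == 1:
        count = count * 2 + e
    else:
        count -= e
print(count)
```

e=-3: odd, count = 0*2+(-3) = -3
e=12: not odd, count = (-3)-12 = -15
e=3: odd, count = (-15)*2+3 = -27
e=1: odd, count = (-27)*2+1 = -53
e=11: odd, count = (-53)*2+11 = -95
e=-3: odd, count = (-95)*2+(-3) = -193
e=-3: odd, count = (-193)*2+(-3) = -389
e=4: not odd, count = (-389)-4 = -393
e=10: not odd, count = (-393)-10 = -403

-403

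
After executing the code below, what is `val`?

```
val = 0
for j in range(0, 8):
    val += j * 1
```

j=0: val = 0+0*1 = 0
j=1: val = 0+1*1 = 1
j=2: val = 1+2*1 = 3
j=3: val = 3+3*1 = 6
j=4: val = 6+4*1 = 10
j=5: val = 10+5*1 = 15
j=6: val = 15+6*1 = 21
j=7: val = 21+7*1 = 28

28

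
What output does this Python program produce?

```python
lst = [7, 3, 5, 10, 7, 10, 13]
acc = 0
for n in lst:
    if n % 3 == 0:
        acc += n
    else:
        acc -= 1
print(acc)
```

n=7: not %3==0, acc = 0-1 = -1
n=3: %3==0, acc = (-1)+3 = 2
n=5: not %3==0, acc = 2-1 = 1
n=10: not %3==0, acc = 1-1 = 0
n=7: not %3==0, acc = 0-1 = -1
n=10: not %3==0, acc = (-1)-1 = -2
n=13: not %3==0, acc = (-2)-1 = -3

-3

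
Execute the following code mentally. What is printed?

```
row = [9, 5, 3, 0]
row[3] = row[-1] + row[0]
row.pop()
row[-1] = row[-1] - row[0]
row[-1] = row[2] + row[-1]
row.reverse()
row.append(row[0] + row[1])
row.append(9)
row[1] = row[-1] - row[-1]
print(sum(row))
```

-1

row[3] = row[-1]+row[0] = 0+9 = 9 → [9, 5, 3, 9]
pop() removes 9 → [9, 5, 3]
row[-1] = row[-1]-row[0] = 3-9 = -6 → [9, 5, -6]
row[-1] = row[2]+row[-1] = (-6)+(-6) = -12 → [9, 5, -12]
reverse → [-12, 5, 9]
append row[0]+row[1] = (-12)+5 = -7 → [-12, 5, 9, -7]
append 9 → [-12, 5, 9, -7, 9]
row[1] = row[-1]-row[-1] = 9-9 = 0 → [-12, 0, 9, -7, 9]
sum = -1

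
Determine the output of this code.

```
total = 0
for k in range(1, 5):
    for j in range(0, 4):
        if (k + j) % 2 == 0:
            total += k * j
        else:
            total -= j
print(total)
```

16

k=1,j=0: odd sum, total = 0-0 = 0
k=1,j=1: even sum, total = 0+1 = 1
k=1,j=2: odd sum, total = 1-2 = -1
k=1,j=3: even sum, total = (-1)+3 = 2
k=2,j=0: even sum, total = 2+0 = 2
k=2,j=1: odd sum, total = 2-1 = 1
k=2,j=2: even sum, total = 1+4 = 5
k=2,j=3: odd sum, total = 5-3 = 2
k=3,j=0: odd sum, total = 2-0 = 2
k=3,j=1: even sum, total = 2+3 = 5
k=3,j=2: odd sum, total = 5-2 = 3
k=3,j=3: even sum, total = 3+9 = 12
k=4,j=0: even sum, total = 12+0 = 12
k=4,j=1: odd sum, total = 12-1 = 11
k=4,j=2: even sum, total = 11+8 = 19
k=4,j=3: odd sum, total = 19-3 = 16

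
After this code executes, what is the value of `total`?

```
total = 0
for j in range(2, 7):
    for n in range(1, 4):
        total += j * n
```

120

j=2,n=1: total = 0+2 = 2
j=2,n=2: total = 2+4 = 6
j=2,n=3: total = 6+6 = 12
j=3,n=1: total = 12+3 = 15
j=3,n=2: total = 15+6 = 21
j=3,n=3: total = 21+9 = 30
j=4,n=1: total = 30+4 = 34
j=4,n=2: total = 34+8 = 42
j=4,n=3: total = 42+12 = 54
j=5,n=1: total = 54+5 = 59
j=5,n=2: total = 59+10 = 69
j=5,n=3: total = 69+15 = 84
j=6,n=1: total = 84+6 = 90
j=6,n=2: total = 90+12 = 102
j=6,n=3: total = 102+18 = 120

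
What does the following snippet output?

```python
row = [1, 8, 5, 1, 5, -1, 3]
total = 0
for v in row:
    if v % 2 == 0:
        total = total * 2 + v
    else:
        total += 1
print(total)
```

v=1: not even, total = 0+1 = 1
v=8: even, total = 1*2+8 = 10
v=5: not even, total = 10+1 = 11
v=1: not even, total = 11+1 = 12
v=5: not even, total = 12+1 = 13
v=-1: not even, total = 13+1 = 14
v=3: not even, total = 14+1 = 15

15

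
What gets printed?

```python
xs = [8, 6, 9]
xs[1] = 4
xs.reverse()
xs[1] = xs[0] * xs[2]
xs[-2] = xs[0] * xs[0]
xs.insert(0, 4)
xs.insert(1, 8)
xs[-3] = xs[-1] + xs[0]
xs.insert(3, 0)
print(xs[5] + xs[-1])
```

16

xs[1] = 4 → [8, 4, 9]
reverse → [9, 4, 8]
xs[1] = xs[0]*xs[2] = 9*8 = 72 → [9, 72, 8]
xs[-2] = xs[0]*xs[0] = 9*9 = 81 → [9, 81, 8]
insert 4 at 0 → [4, 9, 81, 8]
insert 8 at 1 → [4, 8, 9, 81, 8]
xs[-3] = xs[-1]+xs[0] = 8+4 = 12 → [4, 8, 12, 81, 8]
insert 0 at 3 → [4, 8, 12, 0, 81, 8]
xs[5]+xs[-1] = 8+8 = 16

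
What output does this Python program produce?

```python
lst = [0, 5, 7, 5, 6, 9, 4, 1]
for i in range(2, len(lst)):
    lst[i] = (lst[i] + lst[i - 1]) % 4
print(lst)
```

[0, 5, 0, 1, 3, 0, 0, 1]

i=2: lst[2] = (7+5)%4 = 0 → [0, 5, 0, 5, 6, 9, 4, 1]
i=3: lst[3] = (5+0)%4 = 1 → [0, 5, 0, 1, 6, 9, 4, 1]
i=4: lst[4] = (6+1)%4 = 3 → [0, 5, 0, 1, 3, 9, 4, 1]
i=5: lst[5] = (9+3)%4 = 0 → [0, 5, 0, 1, 3, 0, 4, 1]
i=6: lst[6] = (4+0)%4 = 0 → [0, 5, 0, 1, 3, 0, 0, 1]
i=7: lst[7] = (1+0)%4 = 1 → [0, 5, 0, 1, 3, 0, 0, 1]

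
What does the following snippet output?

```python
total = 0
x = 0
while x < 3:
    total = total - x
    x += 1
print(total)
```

-3

x=0: total = 0-0 = 0
x=1: total = 0-1 = -1
x=2: total = (-1)-2 = -3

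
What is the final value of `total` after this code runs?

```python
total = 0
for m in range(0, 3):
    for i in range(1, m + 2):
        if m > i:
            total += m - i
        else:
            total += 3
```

m=0,i=1: not 0>1, total = 0+3 = 3
m=1,i=1: not 1>1, total = 3+3 = 6
m=1,i=2: not 1>2, total = 6+3 = 9
m=2,i=1: 2>1, total = 9+1 = 10
m=2,i=2: not 2>2, total = 10+3 = 13
m=2,i=3: not 2>3, total = 13+3 = 16

16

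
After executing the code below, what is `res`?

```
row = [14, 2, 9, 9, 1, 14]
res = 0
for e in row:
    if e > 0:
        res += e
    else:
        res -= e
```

e=14: >0, res = 0+14 = 14
e=2: >0, res = 14+2 = 16
e=9: >0, res = 16+9 = 25
e=9: >0, res = 25+9 = 34
e=1: >0, res = 34+1 = 35
e=14: >0, res = 35+14 = 49

49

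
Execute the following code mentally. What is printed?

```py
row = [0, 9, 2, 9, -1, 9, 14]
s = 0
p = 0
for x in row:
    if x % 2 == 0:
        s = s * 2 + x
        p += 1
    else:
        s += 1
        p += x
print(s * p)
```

812

x=0: even, s = 0*2+0 = 0; p=1
x=9: not even, s = 0+1 = 1; p=10
x=2: even, s = 1*2+2 = 4; p=11
x=9: not even, s = 4+1 = 5; p=20
x=-1: not even, s = 5+1 = 6; p=19
x=9: not even, s = 6+1 = 7; p=28
x=14: even, s = 7*2+14 = 28; p=29
s*p = 28*29 = 812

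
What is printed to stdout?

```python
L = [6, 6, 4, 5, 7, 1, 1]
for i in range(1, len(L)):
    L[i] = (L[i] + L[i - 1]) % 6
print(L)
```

[6, 0, 4, 3, 4, 5, 0]

i=1: L[1] = (6+6)%6 = 0 → [6, 0, 4, 5, 7, 1, 1]
i=2: L[2] = (4+0)%6 = 4 → [6, 0, 4, 5, 7, 1, 1]
i=3: L[3] = (5+4)%6 = 3 → [6, 0, 4, 3, 7, 1, 1]
i=4: L[4] = (7+3)%6 = 4 → [6, 0, 4, 3, 4, 1, 1]
i=5: L[5] = (1+4)%6 = 5 → [6, 0, 4, 3, 4, 5, 1]
i=6: L[6] = (1+5)%6 = 0 → [6, 0, 4, 3, 4, 5, 0]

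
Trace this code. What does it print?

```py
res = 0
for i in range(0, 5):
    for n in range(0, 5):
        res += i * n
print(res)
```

100

i=0,n=0: res = 0+0 = 0
i=0,n=1: res = 0+0 = 0
i=0,n=2: res = 0+0 = 0
i=0,n=3: res = 0+0 = 0
i=0,n=4: res = 0+0 = 0
i=1,n=0: res = 0+0 = 0
i=1,n=1: res = 0+1 = 1
i=1,n=2: res = 1+2 = 3
i=1,n=3: res = 3+3 = 6
i=1,n=4: res = 6+4 = 10
i=2,n=0: res = 10+0 = 10
i=2,n=1: res = 10+2 = 12
i=2,n=2: res = 12+4 = 16
i=2,n=3: res = 16+6 = 22
i=2,n=4: res = 22+8 = 30
i=3,n=0: res = 30+0 = 30
i=3,n=1: res = 30+3 = 33
i=3,n=2: res = 33+6 = 39
i=3,n=3: res = 39+9 = 48
i=3,n=4: res = 48+12 = 60
i=4,n=0: res = 60+0 = 60
i=4,n=1: res = 60+4 = 64
i=4,n=2: res = 64+8 = 72
i=4,n=3: res = 72+12 = 84
i=4,n=4: res = 84+16 = 100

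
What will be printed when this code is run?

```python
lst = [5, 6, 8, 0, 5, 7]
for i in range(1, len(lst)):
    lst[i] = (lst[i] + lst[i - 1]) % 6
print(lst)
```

i=1: lst[1] = (6+5)%6 = 5 → [5, 5, 8, 0, 5, 7]
i=2: lst[2] = (8+5)%6 = 1 → [5, 5, 1, 0, 5, 7]
i=3: lst[3] = (0+1)%6 = 1 → [5, 5, 1, 1, 5, 7]
i=4: lst[4] = (5+1)%6 = 0 → [5, 5, 1, 1, 0, 7]
i=5: lst[5] = (7+0)%6 = 1 → [5, 5, 1, 1, 0, 1]

[5, 5, 1, 1, 0, 1]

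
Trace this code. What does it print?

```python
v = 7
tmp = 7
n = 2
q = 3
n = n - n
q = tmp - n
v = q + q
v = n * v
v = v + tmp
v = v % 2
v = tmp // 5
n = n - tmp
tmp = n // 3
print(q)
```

n = 2-2 = 0
q = 7-0 = 7
v = 7+7 = 14
v = 0*14 = 0
v = 0+7 = 7
v = 7%2 = 1
v = 7//5 = 1
n = 0-7 = -7
tmp = (-7)//3 = -3

7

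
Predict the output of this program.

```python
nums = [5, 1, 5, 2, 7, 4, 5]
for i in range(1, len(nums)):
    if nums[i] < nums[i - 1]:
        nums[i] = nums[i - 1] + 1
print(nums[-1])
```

11

i=1: 1<5, nums[1] = 5+1 = 6 → [5, 6, 5, 2, 7, 4, 5]
i=2: 5<6, nums[2] = 6+1 = 7 → [5, 6, 7, 2, 7, 4, 5]
i=3: 2<7, nums[3] = 7+1 = 8 → [5, 6, 7, 8, 7, 4, 5]
i=4: 7<8, nums[4] = 8+1 = 9 → [5, 6, 7, 8, 9, 4, 5]
i=5: 4<9, nums[5] = 9+1 = 10 → [5, 6, 7, 8, 9, 10, 5]
i=6: 5<10, nums[6] = 10+1 = 11 → [5, 6, 7, 8, 9, 10, 11]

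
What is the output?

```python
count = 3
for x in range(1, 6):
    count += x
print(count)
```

x=1: count = 3+1 = 4
x=2: count = 4+2 = 6
x=3: count = 6+3 = 9
x=4: count = 9+4 = 13
x=5: count = 13+5 = 18

18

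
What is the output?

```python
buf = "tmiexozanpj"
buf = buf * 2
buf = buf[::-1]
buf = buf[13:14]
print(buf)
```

n

repeat ×2 → 'tmiexozanpjtmiexozanpj'
reverse → 'jpnazoxeimtjpnazoxeimt'
slice [13:14] → 'n'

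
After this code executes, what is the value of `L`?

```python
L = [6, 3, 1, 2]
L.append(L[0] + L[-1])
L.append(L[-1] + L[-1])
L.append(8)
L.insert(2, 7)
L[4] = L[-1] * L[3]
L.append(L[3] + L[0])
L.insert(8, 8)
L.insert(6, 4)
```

append L[0]+L[-1] = 6+2 = 8 → [6, 3, 1, 2, 8]
append L[-1]+L[-1] = 8+8 = 16 → [6, 3, 1, 2, 8, 16]
append 8 → [6, 3, 1, 2, 8, 16, 8]
insert 7 at 2 → [6, 3, 7, 1, 2, 8, 16, 8]
L[4] = L[-1]*L[3] = 8*1 = 8 → [6, 3, 7, 1, 8, 8, 16, 8]
append L[3]+L[0] = 1+6 = 7 → [6, 3, 7, 1, 8, 8, 16, 8, 7]
insert 8 at 8 → [6, 3, 7, 1, 8, 8, 16, 8, 8, 7]
insert 4 at 6 → [6, 3, 7, 1, 8, 8, 4, 16, 8, 8, 7]

[6, 3, 7, 1, 8, 8, 4, 16, 8, 8, 7]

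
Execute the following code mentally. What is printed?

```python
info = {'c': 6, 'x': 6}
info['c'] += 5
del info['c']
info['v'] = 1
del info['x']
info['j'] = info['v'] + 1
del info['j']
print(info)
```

info['c'] = 6+5 = 11 → {'c': 11, 'x': 6}
del 'c' → {'x': 6}
info['v'] = 1 → {'x': 6, 'v': 1}
del 'x' → {'v': 1}
info['j'] = info['v']+1 = 2 → {'v': 1, 'j': 2}
del 'j' → {'v': 1}

{'v': 1}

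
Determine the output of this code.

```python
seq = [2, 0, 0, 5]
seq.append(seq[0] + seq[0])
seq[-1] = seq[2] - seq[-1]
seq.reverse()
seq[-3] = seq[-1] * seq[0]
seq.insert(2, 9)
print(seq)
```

[-4, 5, 9, -8, 0, 2]

append seq[0]+seq[0] = 2+2 = 4 → [2, 0, 0, 5, 4]
seq[-1] = seq[2]-seq[-1] = 0-4 = -4 → [2, 0, 0, 5, -4]
reverse → [-4, 5, 0, 0, 2]
seq[-3] = seq[-1]*seq[0] = 2*(-4) = -8 → [-4, 5, -8, 0, 2]
insert 9 at 2 → [-4, 5, 9, -8, 0, 2]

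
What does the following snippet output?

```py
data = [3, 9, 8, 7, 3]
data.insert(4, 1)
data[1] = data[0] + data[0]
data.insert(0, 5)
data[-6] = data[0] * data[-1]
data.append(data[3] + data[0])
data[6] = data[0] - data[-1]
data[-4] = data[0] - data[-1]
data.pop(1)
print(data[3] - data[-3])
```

insert 1 at 4 → [3, 9, 8, 7, 1, 3]
data[1] = data[0]+data[0] = 3+3 = 6 → [3, 6, 8, 7, 1, 3]
insert 5 at 0 → [5, 3, 6, 8, 7, 1, 3]
data[-6] = data[0]*data[-1] = 5*3 = 15 → [5, 15, 6, 8, 7, 1, 3]
append data[3]+data[0] = 8+5 = 13 → [5, 15, 6, 8, 7, 1, 3, 13]
data[6] = data[0]-data[-1] = 5-13 = -8 → [5, 15, 6, 8, 7, 1, -8, 13]
data[-4] = data[0]-data[-1] = 5-13 = -8 → [5, 15, 6, 8, -8, 1, -8, 13]
pop(1) removes 15 → [5, 6, 8, -8, 1, -8, 13]
data[3]-data[-3] = (-8)-1 = -9

-9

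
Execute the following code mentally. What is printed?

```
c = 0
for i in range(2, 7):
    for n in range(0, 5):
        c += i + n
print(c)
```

150

i=2,n=0: c = 0+2 = 2
i=2,n=1: c = 2+3 = 5
i=2,n=2: c = 5+4 = 9
i=2,n=3: c = 9+5 = 14
i=2,n=4: c = 14+6 = 20
i=3,n=0: c = 20+3 = 23
i=3,n=1: c = 23+4 = 27
i=3,n=2: c = 27+5 = 32
i=3,n=3: c = 32+6 = 38
i=3,n=4: c = 38+7 = 45
i=4,n=0: c = 45+4 = 49
i=4,n=1: c = 49+5 = 54
i=4,n=2: c = 54+6 = 60
i=4,n=3: c = 60+7 = 67
i=4,n=4: c = 67+8 = 75
i=5,n=0: c = 75+5 = 80
i=5,n=1: c = 80+6 = 86
i=5,n=2: c = 86+7 = 93
i=5,n=3: c = 93+8 = 101
i=5,n=4: c = 101+9 = 110
i=6,n=0: c = 110+6 = 116
i=6,n=1: c = 116+7 = 123
i=6,n=2: c = 123+8 = 131
i=6,n=3: c = 131+9 = 140
i=6,n=4: c = 140+10 = 150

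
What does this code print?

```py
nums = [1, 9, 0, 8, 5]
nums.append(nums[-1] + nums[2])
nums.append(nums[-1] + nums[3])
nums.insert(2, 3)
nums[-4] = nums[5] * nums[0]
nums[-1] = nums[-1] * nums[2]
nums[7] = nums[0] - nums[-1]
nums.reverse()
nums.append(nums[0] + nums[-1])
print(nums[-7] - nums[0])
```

43

append nums[-1]+nums[2] = 5+0 = 5 → [1, 9, 0, 8, 5, 5]
append nums[-1]+nums[3] = 5+8 = 13 → [1, 9, 0, 8, 5, 5, 13]
insert 3 at 2 → [1, 9, 3, 0, 8, 5, 5, 13]
nums[-4] = nums[5]*nums[0] = 5*1 = 5 → [1, 9, 3, 0, 5, 5, 5, 13]
nums[-1] = nums[-1]*nums[2] = 13*3 = 39 → [1, 9, 3, 0, 5, 5, 5, 39]
nums[7] = nums[0]-nums[-1] = 1-39 = -38 → [1, 9, 3, 0, 5, 5, 5, -38]
reverse → [-38, 5, 5, 5, 0, 3, 9, 1]
append nums[0]+nums[-1] = (-38)+1 = -37 → [-38, 5, 5, 5, 0, 3, 9, 1, -37]
nums[-7]-nums[0] = 5-(-38) = 43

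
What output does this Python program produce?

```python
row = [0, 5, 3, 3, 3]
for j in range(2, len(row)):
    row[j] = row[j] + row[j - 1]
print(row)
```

[0, 5, 8, 11, 14]

j=2: row[2] = 3+5 = 8 → [0, 5, 8, 3, 3]
j=3: row[3] = 3+8 = 11 → [0, 5, 8, 11, 3]
j=4: row[4] = 3+11 = 14 → [0, 5, 8, 11, 14]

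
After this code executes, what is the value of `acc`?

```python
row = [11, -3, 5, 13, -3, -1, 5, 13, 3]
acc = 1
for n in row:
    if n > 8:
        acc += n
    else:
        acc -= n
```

n=11: >8, acc = 1+11 = 12
n=-3: not >8, acc = 12-(-3) = 15
n=5: not >8, acc = 15-5 = 10
n=13: >8, acc = 10+13 = 23
n=-3: not >8, acc = 23-(-3) = 26
n=-1: not >8, acc = 26-(-1) = 27
n=5: not >8, acc = 27-5 = 22
n=13: >8, acc = 22+13 = 35
n=3: not >8, acc = 35-3 = 32

32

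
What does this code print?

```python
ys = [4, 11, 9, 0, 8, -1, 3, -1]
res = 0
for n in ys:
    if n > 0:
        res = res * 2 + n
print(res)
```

207

n=4: >0, res = 0*2+4 = 4
n=11: >0, res = 4*2+11 = 19
n=9: >0, res = 19*2+9 = 47
n=0: not >0
n=8: >0, res = 47*2+8 = 102
n=-1: not >0
n=3: >0, res = 102*2+3 = 207
n=-1: not >0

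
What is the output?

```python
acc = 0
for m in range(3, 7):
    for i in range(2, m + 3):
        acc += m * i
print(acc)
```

m=3,i=2: acc = 0+6 = 6
m=3,i=3: acc = 6+9 = 15
m=3,i=4: acc = 15+12 = 27
m=3,i=5: acc = 27+15 = 42
m=4,i=2: acc = 42+8 = 50
m=4,i=3: acc = 50+12 = 62
m=4,i=4: acc = 62+16 = 78
m=4,i=5: acc = 78+20 = 98
m=4,i=6: acc = 98+24 = 122
m=5,i=2: acc = 122+10 = 132
m=5,i=3: acc = 132+15 = 147
m=5,i=4: acc = 147+20 = 167
m=5,i=5: acc = 167+25 = 192
m=5,i=6: acc = 192+30 = 222
m=5,i=7: acc = 222+35 = 257
m=6,i=2: acc = 257+12 = 269
m=6,i=3: acc = 269+18 = 287
m=6,i=4: acc = 287+24 = 311
m=6,i=5: acc = 311+30 = 341
m=6,i=6: acc = 341+36 = 377
m=6,i=7: acc = 377+42 = 419
m=6,i=8: acc = 419+48 = 467

467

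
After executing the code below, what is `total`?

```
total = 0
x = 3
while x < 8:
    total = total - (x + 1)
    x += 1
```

-30

x=3: total = 0-4 = -4
x=4: total = (-4)-5 = -9
x=5: total = (-9)-6 = -15
x=6: total = (-15)-7 = -22
x=7: total = (-22)-8 = -30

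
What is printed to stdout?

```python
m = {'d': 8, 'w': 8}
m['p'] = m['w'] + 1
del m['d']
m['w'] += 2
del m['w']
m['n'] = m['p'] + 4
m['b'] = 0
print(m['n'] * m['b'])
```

0

m['p'] = m['w']+1 = 9 → {'d': 8, 'w': 8, 'p': 9}
del 'd' → {'w': 8, 'p': 9}
m['w'] = 8+2 = 10 → {'w': 10, 'p': 9}
del 'w' → {'p': 9}
m['n'] = m['p']+4 = 13 → {'p': 9, 'n': 13}
m['b'] = 0 → {'p': 9, 'n': 13, 'b': 0}
m['n']*m['b'] = 13*0 = 0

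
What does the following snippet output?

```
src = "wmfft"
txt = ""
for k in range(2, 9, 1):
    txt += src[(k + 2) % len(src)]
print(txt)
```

k=2: add src[4]='t' → 't'
k=3: add src[0]='w' → 'tw'
k=4: add src[1]='m' → 'twm'
k=5: add src[2]='f' → 'twmf'
k=6: add src[3]='f' → 'twmff'
k=7: add src[4]='t' → 'twmfft'
k=8: add src[0]='w' → 'twmfftw'

twmfftw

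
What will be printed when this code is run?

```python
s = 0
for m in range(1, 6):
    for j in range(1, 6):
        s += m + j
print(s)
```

150

m=1,j=1: s = 0+2 = 2
m=1,j=2: s = 2+3 = 5
m=1,j=3: s = 5+4 = 9
m=1,j=4: s = 9+5 = 14
m=1,j=5: s = 14+6 = 20
m=2,j=1: s = 20+3 = 23
m=2,j=2: s = 23+4 = 27
m=2,j=3: s = 27+5 = 32
m=2,j=4: s = 32+6 = 38
m=2,j=5: s = 38+7 = 45
m=3,j=1: s = 45+4 = 49
m=3,j=2: s = 49+5 = 54
m=3,j=3: s = 54+6 = 60
m=3,j=4: s = 60+7 = 67
m=3,j=5: s = 67+8 = 75
m=4,j=1: s = 75+5 = 80
m=4,j=2: s = 80+6 = 86
m=4,j=3: s = 86+7 = 93
m=4,j=4: s = 93+8 = 101
m=4,j=5: s = 101+9 = 110
m=5,j=1: s = 110+6 = 116
m=5,j=2: s = 116+7 = 123
m=5,j=3: s = 123+8 = 131
m=5,j=4: s = 131+9 = 140
m=5,j=5: s = 140+10 = 150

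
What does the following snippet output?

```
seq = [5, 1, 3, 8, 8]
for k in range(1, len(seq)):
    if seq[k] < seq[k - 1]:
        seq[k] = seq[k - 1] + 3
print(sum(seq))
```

k=1: 1<5, seq[1] = 5+3 = 8 → [5, 8, 3, 8, 8]
k=2: 3<8, seq[2] = 8+3 = 11 → [5, 8, 11, 8, 8]
k=3: 8<11, seq[3] = 11+3 = 14 → [5, 8, 11, 14, 8]
k=4: 8<14, seq[4] = 14+3 = 17 → [5, 8, 11, 14, 17]
sum = 55

55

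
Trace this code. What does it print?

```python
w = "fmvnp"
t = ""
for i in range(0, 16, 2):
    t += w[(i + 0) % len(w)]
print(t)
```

i=0: add w[0]='f' → 'f'
i=2: add w[2]='v' → 'fv'
i=4: add w[4]='p' → 'fvp'
i=6: add w[1]='m' → 'fvpm'
i=8: add w[3]='n' → 'fvpmn'
i=10: add w[0]='f' → 'fvpmnf'
i=12: add w[2]='v' → 'fvpmnfv'
i=14: add w[4]='p' → 'fvpmnfvp'

fvpmnfvp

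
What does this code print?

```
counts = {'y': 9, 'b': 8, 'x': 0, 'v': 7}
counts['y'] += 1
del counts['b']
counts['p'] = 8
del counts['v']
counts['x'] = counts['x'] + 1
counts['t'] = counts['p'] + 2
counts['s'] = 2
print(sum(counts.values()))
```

counts['y'] = 9+1 = 10 → {'y': 10, 'b': 8, 'x': 0, 'v': 7}
del 'b' → {'y': 10, 'x': 0, 'v': 7}
counts['p'] = 8 → {'y': 10, 'x': 0, 'v': 7, 'p': 8}
del 'v' → {'y': 10, 'x': 0, 'p': 8}
counts['x'] = counts['x']+1 = 1 → {'y': 10, 'x': 1, 'p': 8}
counts['t'] = counts['p']+2 = 10 → {'y': 10, 'x': 1, 'p': 8, 't': 10}
counts['s'] = 2 → {'y': 10, 'x': 1, 'p': 8, 't': 10, 's': 2}
sum of values = 31

31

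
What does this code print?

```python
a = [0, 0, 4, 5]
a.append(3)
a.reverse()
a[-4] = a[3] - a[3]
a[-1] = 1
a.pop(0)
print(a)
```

[0, 4, 0, 1]

append 3 → [0, 0, 4, 5, 3]
reverse → [3, 5, 4, 0, 0]
a[-4] = a[3]-a[3] = 0-0 = 0 → [3, 0, 4, 0, 0]
a[-1] = 1 → [3, 0, 4, 0, 1]
pop(0) removes 3 → [0, 4, 0, 1]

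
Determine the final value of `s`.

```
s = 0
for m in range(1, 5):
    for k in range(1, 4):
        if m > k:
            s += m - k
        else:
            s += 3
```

28

m=1,k=1: not 1>1, s = 0+3 = 3
m=1,k=2: not 1>2, s = 3+3 = 6
m=1,k=3: not 1>3, s = 6+3 = 9
m=2,k=1: 2>1, s = 9+1 = 10
m=2,k=2: not 2>2, s = 10+3 = 13
m=2,k=3: not 2>3, s = 13+3 = 16
m=3,k=1: 3>1, s = 16+2 = 18
m=3,k=2: 3>2, s = 18+1 = 19
m=3,k=3: not 3>3, s = 19+3 = 22
m=4,k=1: 4>1, s = 22+3 = 25
m=4,k=2: 4>2, s = 25+2 = 27
m=4,k=3: 4>3, s = 27+1 = 28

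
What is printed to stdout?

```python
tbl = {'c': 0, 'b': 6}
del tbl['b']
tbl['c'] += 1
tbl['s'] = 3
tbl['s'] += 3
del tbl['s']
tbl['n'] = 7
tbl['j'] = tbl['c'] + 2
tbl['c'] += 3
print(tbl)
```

{'c': 4, 'n': 7, 'j': 3}

del 'b' → {'c': 0}
tbl['c'] = 0+1 = 1 → {'c': 1}
tbl['s'] = 3 → {'c': 1, 's': 3}
tbl['s'] = 3+3 = 6 → {'c': 1, 's': 6}
del 's' → {'c': 1}
tbl['n'] = 7 → {'c': 1, 'n': 7}
tbl['j'] = tbl['c']+2 = 3 → {'c': 1, 'n': 7, 'j': 3}
tbl['c'] = 1+3 = 4 → {'c': 4, 'n': 7, 'j': 3}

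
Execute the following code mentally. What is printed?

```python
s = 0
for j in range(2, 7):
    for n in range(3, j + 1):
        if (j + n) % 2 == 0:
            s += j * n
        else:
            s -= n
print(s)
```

110

j=3,n=3: even sum, s = 0+9 = 9
j=4,n=3: odd sum, s = 9-3 = 6
j=4,n=4: even sum, s = 6+16 = 22
j=5,n=3: even sum, s = 22+15 = 37
j=5,n=4: odd sum, s = 37-4 = 33
j=5,n=5: even sum, s = 33+25 = 58
j=6,n=3: odd sum, s = 58-3 = 55
j=6,n=4: even sum, s = 55+24 = 79
j=6,n=5: odd sum, s = 79-5 = 74
j=6,n=6: even sum, s = 74+36 = 110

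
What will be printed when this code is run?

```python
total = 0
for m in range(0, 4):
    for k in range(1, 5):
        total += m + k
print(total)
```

m=0,k=1: total = 0+1 = 1
m=0,k=2: total = 1+2 = 3
m=0,k=3: total = 3+3 = 6
m=0,k=4: total = 6+4 = 10
m=1,k=1: total = 10+2 = 12
m=1,k=2: total = 12+3 = 15
m=1,k=3: total = 15+4 = 19
m=1,k=4: total = 19+5 = 24
m=2,k=1: total = 24+3 = 27
m=2,k=2: total = 27+4 = 31
m=2,k=3: total = 31+5 = 36
m=2,k=4: total = 36+6 = 42
m=3,k=1: total = 42+4 = 46
m=3,k=2: total = 46+5 = 51
m=3,k=3: total = 51+6 = 57
m=3,k=4: total = 57+7 = 64

64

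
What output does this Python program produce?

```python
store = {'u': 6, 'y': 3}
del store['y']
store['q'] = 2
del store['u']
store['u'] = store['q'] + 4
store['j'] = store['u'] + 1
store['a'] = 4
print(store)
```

{'q': 2, 'u': 6, 'j': 7, 'a': 4}

del 'y' → {'u': 6}
store['q'] = 2 → {'u': 6, 'q': 2}
del 'u' → {'q': 2}
store['u'] = store['q']+4 = 6 → {'q': 2, 'u': 6}
store['j'] = store['u']+1 = 7 → {'q': 2, 'u': 6, 'j': 7}
store['a'] = 4 → {'q': 2, 'u': 6, 'j': 7, 'a': 4}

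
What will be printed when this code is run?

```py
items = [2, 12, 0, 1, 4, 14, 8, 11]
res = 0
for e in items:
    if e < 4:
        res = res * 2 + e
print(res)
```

9

e=2: <4, res = 0*2+2 = 2
e=12: not <4
e=0: <4, res = 2*2+0 = 4
e=1: <4, res = 4*2+1 = 9
e=4: not <4
e=14: not <4
e=8: not <4
e=11: not <4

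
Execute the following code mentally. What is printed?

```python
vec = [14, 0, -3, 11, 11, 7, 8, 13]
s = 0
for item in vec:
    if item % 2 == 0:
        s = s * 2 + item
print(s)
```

64

item=14: even, s = 0*2+14 = 14
item=0: even, s = 14*2+0 = 28
item=-3: not even
item=11: not even
item=11: not even
item=7: not even
item=8: even, s = 28*2+8 = 64
item=13: not even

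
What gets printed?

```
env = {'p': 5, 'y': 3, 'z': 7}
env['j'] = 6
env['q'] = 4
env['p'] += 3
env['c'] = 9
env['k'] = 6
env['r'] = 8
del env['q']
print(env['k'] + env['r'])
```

env['j'] = 6 → {'p': 5, 'y': 3, 'z': 7, 'j': 6}
env['q'] = 4 → {'p': 5, 'y': 3, 'z': 7, 'j': 6, 'q': 4}
env['p'] = 5+3 = 8 → {'p': 8, 'y': 3, 'z': 7, 'j': 6, 'q': 4}
env['c'] = 9 → {'p': 8, 'y': 3, 'z': 7, 'j': 6, 'q': 4, 'c': 9}
env['k'] = 6 → {'p': 8, 'y': 3, 'z': 7, 'j': 6, 'q': 4, 'c': 9, 'k': 6}
env['r'] = 8 → {'p': 8, 'y': 3, 'z': 7, 'j': 6, 'q': 4, 'c': 9, 'k': 6, 'r': 8}
del 'q' → {'p': 8, 'y': 3, 'z': 7, 'j': 6, 'c': 9, 'k': 6, 'r': 8}
env['k']+env['r'] = 6+8 = 14

14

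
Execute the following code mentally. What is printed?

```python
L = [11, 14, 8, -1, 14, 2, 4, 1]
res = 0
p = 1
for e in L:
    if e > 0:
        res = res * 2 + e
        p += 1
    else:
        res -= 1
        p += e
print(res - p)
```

1386

e=11: >0, res = 0*2+11 = 11; p=2
e=14: >0, res = 11*2+14 = 36; p=3
e=8: >0, res = 36*2+8 = 80; p=4
e=-1: not >0, res = 80-1 = 79; p=3
e=14: >0, res = 79*2+14 = 172; p=4
e=2: >0, res = 172*2+2 = 346; p=5
e=4: >0, res = 346*2+4 = 696; p=6
e=1: >0, res = 696*2+1 = 1393; p=7
res-p = 1393-7 = 1386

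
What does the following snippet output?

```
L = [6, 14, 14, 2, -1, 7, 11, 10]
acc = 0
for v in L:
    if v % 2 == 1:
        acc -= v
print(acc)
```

-17

v=6: not odd
v=14: not odd
v=14: not odd
v=2: not odd
v=-1: odd, acc = 0-(-1) = 1
v=7: odd, acc = 1-7 = -6
v=11: odd, acc = (-6)-11 = -17
v=10: not odd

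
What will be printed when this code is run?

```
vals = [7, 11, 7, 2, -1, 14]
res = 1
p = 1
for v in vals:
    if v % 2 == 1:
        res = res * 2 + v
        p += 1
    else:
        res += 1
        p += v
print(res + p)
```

v=7: odd, res = 1*2+7 = 9; p=2
v=11: odd, res = 9*2+11 = 29; p=3
v=7: odd, res = 29*2+7 = 65; p=4
v=2: not odd, res = 65+1 = 66; p=6
v=-1: odd, res = 66*2+(-1) = 131; p=7
v=14: not odd, res = 131+1 = 132; p=21
res+p = 132+21 = 153

153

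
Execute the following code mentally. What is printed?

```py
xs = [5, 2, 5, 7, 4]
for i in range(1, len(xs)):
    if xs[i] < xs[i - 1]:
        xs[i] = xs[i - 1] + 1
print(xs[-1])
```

i=1: 2<5, xs[1] = 5+1 = 6 → [5, 6, 5, 7, 4]
i=2: 5<6, xs[2] = 6+1 = 7 → [5, 6, 7, 7, 4]
i=3: 7>=7, unchanged → [5, 6, 7, 7, 4]
i=4: 4<7, xs[4] = 7+1 = 8 → [5, 6, 7, 7, 8]

8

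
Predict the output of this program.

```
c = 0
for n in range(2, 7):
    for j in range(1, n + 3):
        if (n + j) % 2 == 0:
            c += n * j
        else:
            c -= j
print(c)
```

n=2,j=1: odd sum, c = 0-1 = -1
n=2,j=2: even sum, c = (-1)+4 = 3
n=2,j=3: odd sum, c = 3-3 = 0
n=2,j=4: even sum, c = 0+8 = 8
n=3,j=1: even sum, c = 8+3 = 11
n=3,j=2: odd sum, c = 11-2 = 9
n=3,j=3: even sum, c = 9+9 = 18
n=3,j=4: odd sum, c = 18-4 = 14
n=3,j=5: even sum, c = 14+15 = 29
n=4,j=1: odd sum, c = 29-1 = 28
n=4,j=2: even sum, c = 28+8 = 36
n=4,j=3: odd sum, c = 36-3 = 33
n=4,j=4: even sum, c = 33+16 = 49
n=4,j=5: odd sum, c = 49-5 = 44
n=4,j=6: even sum, c = 44+24 = 68
n=5,j=1: even sum, c = 68+5 = 73
n=5,j=2: odd sum, c = 73-2 = 71
n=5,j=3: even sum, c = 71+15 = 86
n=5,j=4: odd sum, c = 86-4 = 82
n=5,j=5: even sum, c = 82+25 = 107
n=5,j=6: odd sum, c = 107-6 = 101
n=5,j=7: even sum, c = 101+35 = 136
n=6,j=1: odd sum, c = 136-1 = 135
n=6,j=2: even sum, c = 135+12 = 147
n=6,j=3: odd sum, c = 147-3 = 144
n=6,j=4: even sum, c = 144+24 = 168
n=6,j=5: odd sum, c = 168-5 = 163
n=6,j=6: even sum, c = 163+36 = 199
n=6,j=7: odd sum, c = 199-7 = 192
n=6,j=8: even sum, c = 192+48 = 240

240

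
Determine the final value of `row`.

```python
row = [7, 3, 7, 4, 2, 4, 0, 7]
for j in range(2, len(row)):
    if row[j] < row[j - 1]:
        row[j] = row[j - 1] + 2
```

j=2: 7>=3, unchanged → [7, 3, 7, 4, 2, 4, 0, 7]
j=3: 4<7, row[3] = 7+2 = 9 → [7, 3, 7, 9, 2, 4, 0, 7]
j=4: 2<9, row[4] = 9+2 = 11 → [7, 3, 7, 9, 11, 4, 0, 7]
j=5: 4<11, row[5] = 11+2 = 13 → [7, 3, 7, 9, 11, 13, 0, 7]
j=6: 0<13, row[6] = 13+2 = 15 → [7, 3, 7, 9, 11, 13, 15, 7]
j=7: 7<15, row[7] = 15+2 = 17 → [7, 3, 7, 9, 11, 13, 15, 17]

[7, 3, 7, 9, 11, 13, 15, 17]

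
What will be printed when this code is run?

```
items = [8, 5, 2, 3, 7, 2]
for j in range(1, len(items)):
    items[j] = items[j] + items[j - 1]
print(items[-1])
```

j=1: items[1] = 5+8 = 13 → [8, 13, 2, 3, 7, 2]
j=2: items[2] = 2+13 = 15 → [8, 13, 15, 3, 7, 2]
j=3: items[3] = 3+15 = 18 → [8, 13, 15, 18, 7, 2]
j=4: items[4] = 7+18 = 25 → [8, 13, 15, 18, 25, 2]
j=5: items[5] = 2+25 = 27 → [8, 13, 15, 18, 25, 27]

27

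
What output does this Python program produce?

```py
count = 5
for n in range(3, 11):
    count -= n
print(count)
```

n=3: count = 5-3 = 2
n=4: count = 2-4 = -2
n=5: count = (-2)-5 = -7
n=6: count = (-7)-6 = -13
n=7: count = (-13)-7 = -20
n=8: count = (-20)-8 = -28
n=9: count = (-28)-9 = -37
n=10: count = (-37)-10 = -47

-47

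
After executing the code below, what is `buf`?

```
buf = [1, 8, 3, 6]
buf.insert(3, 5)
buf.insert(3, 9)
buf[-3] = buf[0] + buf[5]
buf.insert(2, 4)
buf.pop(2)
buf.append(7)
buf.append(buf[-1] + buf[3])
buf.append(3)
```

insert 5 at 3 → [1, 8, 3, 5, 6]
insert 9 at 3 → [1, 8, 3, 9, 5, 6]
buf[-3] = buf[0]+buf[5] = 1+6 = 7 → [1, 8, 3, 7, 5, 6]
insert 4 at 2 → [1, 8, 4, 3, 7, 5, 6]
pop(2) removes 4 → [1, 8, 3, 7, 5, 6]
append 7 → [1, 8, 3, 7, 5, 6, 7]
append buf[-1]+buf[3] = 7+7 = 14 → [1, 8, 3, 7, 5, 6, 7, 14]
append 3 → [1, 8, 3, 7, 5, 6, 7, 14, 3]

[1, 8, 3, 7, 5, 6, 7, 14, 3]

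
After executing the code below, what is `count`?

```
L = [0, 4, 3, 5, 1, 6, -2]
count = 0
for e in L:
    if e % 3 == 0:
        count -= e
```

-9

e=0: %3==0, count = 0-0 = 0
e=4: not %3==0
e=3: %3==0, count = 0-3 = -3
e=5: not %3==0
e=1: not %3==0
e=6: %3==0, count = (-3)-6 = -9
e=-2: not %3==0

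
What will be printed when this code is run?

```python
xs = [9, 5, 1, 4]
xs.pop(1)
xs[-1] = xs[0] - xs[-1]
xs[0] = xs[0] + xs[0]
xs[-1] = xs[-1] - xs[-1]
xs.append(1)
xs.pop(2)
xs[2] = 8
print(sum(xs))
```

27

pop(1) removes 5 → [9, 1, 4]
xs[-1] = xs[0]-xs[-1] = 9-4 = 5 → [9, 1, 5]
xs[0] = xs[0]+xs[0] = 9+9 = 18 → [18, 1, 5]
xs[-1] = xs[-1]-xs[-1] = 5-5 = 0 → [18, 1, 0]
append 1 → [18, 1, 0, 1]
pop(2) removes 0 → [18, 1, 1]
xs[2] = 8 → [18, 1, 8]
sum = 27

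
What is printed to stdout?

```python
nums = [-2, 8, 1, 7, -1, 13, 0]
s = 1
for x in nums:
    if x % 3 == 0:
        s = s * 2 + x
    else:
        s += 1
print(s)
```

x=-2: not %3==0, s = 1+1 = 2
x=8: not %3==0, s = 2+1 = 3
x=1: not %3==0, s = 3+1 = 4
x=7: not %3==0, s = 4+1 = 5
x=-1: not %3==0, s = 5+1 = 6
x=13: not %3==0, s = 6+1 = 7
x=0: %3==0, s = 7*2+0 = 14

14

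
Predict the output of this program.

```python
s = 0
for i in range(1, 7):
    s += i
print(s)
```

i=1: s = 0+1 = 1
i=2: s = 1+2 = 3
i=3: s = 3+3 = 6
i=4: s = 6+4 = 10
i=5: s = 10+5 = 15
i=6: s = 15+6 = 21

21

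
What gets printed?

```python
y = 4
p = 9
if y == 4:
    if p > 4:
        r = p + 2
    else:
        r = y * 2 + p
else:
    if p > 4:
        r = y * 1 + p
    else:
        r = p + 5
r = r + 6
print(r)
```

y=4, p=9
y == 4 is True; p > 4 is True
→ r = p + 2 = 11
r = 11+6 = 17

17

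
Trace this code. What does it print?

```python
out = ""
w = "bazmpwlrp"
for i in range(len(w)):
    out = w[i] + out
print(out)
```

prlwpmzab

i=0: prepend 'b' → 'b'
i=1: prepend 'a' → 'ab'
i=2: prepend 'z' → 'zab'
i=3: prepend 'm' → 'mzab'
i=4: prepend 'p' → 'pmzab'
i=5: prepend 'w' → 'wpmzab'
i=6: prepend 'l' → 'lwpmzab'
i=7: prepend 'r' → 'rlwpmzab'
i=8: prepend 'p' → 'prlwpmzab'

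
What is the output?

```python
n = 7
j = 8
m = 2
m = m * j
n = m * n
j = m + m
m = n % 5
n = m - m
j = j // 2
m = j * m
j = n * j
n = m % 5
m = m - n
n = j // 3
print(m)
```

m = 2*8 = 16
n = 16*7 = 112
j = 16+16 = 32
m = 112%5 = 2
n = 2-2 = 0
j = 32//2 = 16
m = 16*2 = 32
j = 0*16 = 0
n = 32%5 = 2
m = 32-2 = 30
n = 0//3 = 0

30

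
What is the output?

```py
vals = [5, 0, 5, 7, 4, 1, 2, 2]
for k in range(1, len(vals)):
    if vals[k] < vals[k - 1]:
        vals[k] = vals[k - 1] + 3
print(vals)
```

[5, 8, 11, 14, 17, 20, 23, 26]

k=1: 0<5, vals[1] = 5+3 = 8 → [5, 8, 5, 7, 4, 1, 2, 2]
k=2: 5<8, vals[2] = 8+3 = 11 → [5, 8, 11, 7, 4, 1, 2, 2]
k=3: 7<11, vals[3] = 11+3 = 14 → [5, 8, 11, 14, 4, 1, 2, 2]
k=4: 4<14, vals[4] = 14+3 = 17 → [5, 8, 11, 14, 17, 1, 2, 2]
k=5: 1<17, vals[5] = 17+3 = 20 → [5, 8, 11, 14, 17, 20, 2, 2]
k=6: 2<20, vals[6] = 20+3 = 23 → [5, 8, 11, 14, 17, 20, 23, 2]
k=7: 2<23, vals[7] = 23+3 = 26 → [5, 8, 11, 14, 17, 20, 23, 26]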